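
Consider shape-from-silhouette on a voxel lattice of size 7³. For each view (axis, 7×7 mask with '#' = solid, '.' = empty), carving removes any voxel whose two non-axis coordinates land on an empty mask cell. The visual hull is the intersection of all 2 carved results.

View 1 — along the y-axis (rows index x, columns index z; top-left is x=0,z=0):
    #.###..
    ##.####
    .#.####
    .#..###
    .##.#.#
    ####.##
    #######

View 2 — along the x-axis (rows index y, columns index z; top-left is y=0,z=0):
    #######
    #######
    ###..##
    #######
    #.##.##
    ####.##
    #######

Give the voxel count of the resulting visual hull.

voxel count = 223

initial block: 7^3 = 343
carve view 1 (along y, XZ-mask fill 36/49): 252 voxels remain
carve view 2 (along x, YZ-mask fill 44/49): 223 voxels remain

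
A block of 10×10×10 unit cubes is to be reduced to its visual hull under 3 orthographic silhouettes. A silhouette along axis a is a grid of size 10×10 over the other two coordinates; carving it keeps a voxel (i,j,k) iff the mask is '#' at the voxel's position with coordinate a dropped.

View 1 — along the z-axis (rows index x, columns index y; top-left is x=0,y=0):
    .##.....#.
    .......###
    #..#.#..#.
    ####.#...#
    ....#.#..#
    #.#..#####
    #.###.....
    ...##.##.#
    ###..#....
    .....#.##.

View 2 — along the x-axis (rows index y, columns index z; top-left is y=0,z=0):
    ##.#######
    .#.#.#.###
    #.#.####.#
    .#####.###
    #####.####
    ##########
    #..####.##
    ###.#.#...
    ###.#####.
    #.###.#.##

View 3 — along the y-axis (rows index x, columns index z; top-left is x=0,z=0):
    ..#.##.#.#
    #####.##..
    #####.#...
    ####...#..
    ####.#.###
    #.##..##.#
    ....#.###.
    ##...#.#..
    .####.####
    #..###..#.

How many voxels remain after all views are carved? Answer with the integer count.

initial block: 10^3 = 1000
[1] z-view keeps 42 columns → grid now 420
[2] x-view keeps 76 columns → grid now 323
[3] y-view keeps 58 columns → grid now 180

voxel count = 180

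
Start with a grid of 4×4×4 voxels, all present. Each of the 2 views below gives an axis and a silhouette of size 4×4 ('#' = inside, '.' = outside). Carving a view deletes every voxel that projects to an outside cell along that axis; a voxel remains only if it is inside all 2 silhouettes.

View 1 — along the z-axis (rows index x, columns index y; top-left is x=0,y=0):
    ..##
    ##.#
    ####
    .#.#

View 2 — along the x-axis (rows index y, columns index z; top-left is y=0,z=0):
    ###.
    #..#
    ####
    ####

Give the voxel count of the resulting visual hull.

|visual hull| = 36

start: 4×4×4 = 64 voxels
after view 1 [z-axis, 11 of 16 cells solid] → remaining = 44
after view 2 [x-axis, 13 of 16 cells solid] → remaining = 36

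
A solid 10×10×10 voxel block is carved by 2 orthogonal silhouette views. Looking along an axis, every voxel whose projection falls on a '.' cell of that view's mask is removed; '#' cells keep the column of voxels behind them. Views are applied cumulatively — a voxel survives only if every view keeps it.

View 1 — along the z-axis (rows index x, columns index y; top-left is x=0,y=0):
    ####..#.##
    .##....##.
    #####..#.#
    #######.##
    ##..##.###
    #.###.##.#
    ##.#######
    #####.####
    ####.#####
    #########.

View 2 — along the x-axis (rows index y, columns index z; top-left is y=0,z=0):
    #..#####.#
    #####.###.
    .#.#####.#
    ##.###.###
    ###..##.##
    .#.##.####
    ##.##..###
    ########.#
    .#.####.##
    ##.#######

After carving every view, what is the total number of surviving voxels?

|visual hull| = 588

start: 10×10×10 = 1000 voxels
carve view 1 (along z, XY-mask fill 77/100): 770 voxels remain
carve view 2 (along x, YZ-mask fill 76/100): 588 voxels remain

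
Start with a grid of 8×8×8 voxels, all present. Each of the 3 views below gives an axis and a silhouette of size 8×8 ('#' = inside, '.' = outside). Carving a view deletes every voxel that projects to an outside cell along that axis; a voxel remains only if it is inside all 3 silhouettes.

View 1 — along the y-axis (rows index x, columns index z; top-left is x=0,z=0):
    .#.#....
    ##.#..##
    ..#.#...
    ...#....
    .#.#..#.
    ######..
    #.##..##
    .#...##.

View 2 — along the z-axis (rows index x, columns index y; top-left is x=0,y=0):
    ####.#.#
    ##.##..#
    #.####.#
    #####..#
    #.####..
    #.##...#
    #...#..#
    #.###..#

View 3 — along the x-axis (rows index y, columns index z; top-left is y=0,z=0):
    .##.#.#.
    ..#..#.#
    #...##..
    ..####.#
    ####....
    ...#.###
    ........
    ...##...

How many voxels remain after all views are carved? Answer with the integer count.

full grid |V| = 512
carve view 1 (along y, XZ-mask fill 27/64): 216 voxels remain
carve view 2 (along z, XY-mask fill 40/64): 124 voxels remain
carve view 3 (along x, YZ-mask fill 25/64): 53 voxels remain

|visual hull| = 53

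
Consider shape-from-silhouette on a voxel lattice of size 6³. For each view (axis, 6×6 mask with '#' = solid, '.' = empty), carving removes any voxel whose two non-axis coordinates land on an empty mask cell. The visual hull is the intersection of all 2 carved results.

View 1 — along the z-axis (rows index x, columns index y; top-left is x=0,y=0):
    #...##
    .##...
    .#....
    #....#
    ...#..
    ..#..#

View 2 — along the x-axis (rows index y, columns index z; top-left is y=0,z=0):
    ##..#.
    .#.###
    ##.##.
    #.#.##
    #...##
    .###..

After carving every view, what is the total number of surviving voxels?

before carving: 216 voxels (6×6×6)
V1 z: intersect with XY mask (11 set) -- 66 left
V2 x: intersect with YZ mask (21 set) -- 38 left

remaining voxels: 38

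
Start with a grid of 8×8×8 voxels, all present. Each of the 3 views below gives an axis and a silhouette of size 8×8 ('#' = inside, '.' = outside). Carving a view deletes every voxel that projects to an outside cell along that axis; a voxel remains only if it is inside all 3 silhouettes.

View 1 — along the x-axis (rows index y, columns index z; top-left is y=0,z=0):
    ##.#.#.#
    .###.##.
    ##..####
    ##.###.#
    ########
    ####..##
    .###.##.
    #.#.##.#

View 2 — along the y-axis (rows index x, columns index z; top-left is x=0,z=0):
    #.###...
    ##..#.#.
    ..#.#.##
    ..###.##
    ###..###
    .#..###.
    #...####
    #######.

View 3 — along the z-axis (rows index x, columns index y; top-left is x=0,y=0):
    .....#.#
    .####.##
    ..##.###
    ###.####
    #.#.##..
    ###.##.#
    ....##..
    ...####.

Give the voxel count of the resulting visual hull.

start: 8×8×8 = 512 voxels
carve view 1 (along x, YZ-mask fill 46/64): 368 voxels remain
carve view 2 (along y, XZ-mask fill 39/64): 216 voxels remain
carve view 3 (along z, XY-mask fill 36/64): 126 voxels remain

|visual hull| = 126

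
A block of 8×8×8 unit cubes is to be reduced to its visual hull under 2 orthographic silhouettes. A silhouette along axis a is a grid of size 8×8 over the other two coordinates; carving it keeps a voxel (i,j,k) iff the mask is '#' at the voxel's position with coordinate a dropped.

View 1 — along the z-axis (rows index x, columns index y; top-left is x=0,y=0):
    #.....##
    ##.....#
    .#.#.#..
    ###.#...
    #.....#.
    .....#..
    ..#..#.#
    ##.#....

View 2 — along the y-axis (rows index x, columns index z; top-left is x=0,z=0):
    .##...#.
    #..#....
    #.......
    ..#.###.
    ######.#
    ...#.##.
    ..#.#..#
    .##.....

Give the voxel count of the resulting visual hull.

initial block: 8^3 = 512
[1] z-view keeps 22 columns → grid now 176
[2] y-view keeps 25 columns → grid now 66

|visual hull| = 66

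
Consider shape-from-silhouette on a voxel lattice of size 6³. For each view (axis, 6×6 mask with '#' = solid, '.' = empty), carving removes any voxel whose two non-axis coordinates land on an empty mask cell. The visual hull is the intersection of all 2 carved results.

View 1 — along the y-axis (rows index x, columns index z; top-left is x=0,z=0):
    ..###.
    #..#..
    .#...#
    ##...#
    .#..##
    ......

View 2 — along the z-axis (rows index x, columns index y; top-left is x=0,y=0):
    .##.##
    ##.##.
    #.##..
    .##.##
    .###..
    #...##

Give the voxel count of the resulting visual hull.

before carving: 216 voxels (6×6×6)
after view 1 [y-axis, 13 of 36 cells solid] → remaining = 78
after view 2 [z-axis, 21 of 36 cells solid] → remaining = 47

47 voxels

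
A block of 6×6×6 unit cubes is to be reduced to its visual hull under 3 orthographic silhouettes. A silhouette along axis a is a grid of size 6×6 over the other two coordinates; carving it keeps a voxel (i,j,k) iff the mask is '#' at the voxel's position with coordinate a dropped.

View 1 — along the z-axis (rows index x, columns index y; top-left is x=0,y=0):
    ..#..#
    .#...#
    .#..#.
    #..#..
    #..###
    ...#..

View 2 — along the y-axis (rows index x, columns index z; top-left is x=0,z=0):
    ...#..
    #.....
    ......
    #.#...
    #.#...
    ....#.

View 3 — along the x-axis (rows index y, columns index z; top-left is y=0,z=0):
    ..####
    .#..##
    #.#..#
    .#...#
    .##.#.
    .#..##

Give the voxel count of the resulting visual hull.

voxel count = 3

start: 6×6×6 = 216 voxels
carve view 1 (along z, XY-mask fill 13/36): 78 voxels remain
carve view 2 (along y, XZ-mask fill 7/36): 17 voxels remain
carve view 3 (along x, YZ-mask fill 18/36): 3 voxels remain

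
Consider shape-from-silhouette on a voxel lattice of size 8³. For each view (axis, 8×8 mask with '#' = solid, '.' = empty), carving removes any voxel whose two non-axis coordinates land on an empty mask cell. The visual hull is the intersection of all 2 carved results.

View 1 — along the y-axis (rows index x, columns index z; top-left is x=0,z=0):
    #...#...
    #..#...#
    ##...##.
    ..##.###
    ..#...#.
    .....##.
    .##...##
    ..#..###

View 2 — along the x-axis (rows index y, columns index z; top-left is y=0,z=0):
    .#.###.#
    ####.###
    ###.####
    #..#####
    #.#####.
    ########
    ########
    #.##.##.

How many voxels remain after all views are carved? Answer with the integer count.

full grid |V| = 512
step 1: project along y, AND mask (26/64) → |grid| = 208
step 2: project along x, AND mask (52/64) → |grid| = 173

|visual hull| = 173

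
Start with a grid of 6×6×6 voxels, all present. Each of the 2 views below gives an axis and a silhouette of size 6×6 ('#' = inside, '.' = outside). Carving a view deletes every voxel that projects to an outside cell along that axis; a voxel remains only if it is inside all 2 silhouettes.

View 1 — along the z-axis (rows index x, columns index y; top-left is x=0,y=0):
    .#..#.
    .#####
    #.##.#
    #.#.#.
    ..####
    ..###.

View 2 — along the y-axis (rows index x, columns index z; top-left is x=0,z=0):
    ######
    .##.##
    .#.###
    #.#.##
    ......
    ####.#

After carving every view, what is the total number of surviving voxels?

start: 6×6×6 = 216 voxels
carve view 1 (along z, XY-mask fill 21/36): 126 voxels remain
carve view 2 (along y, XZ-mask fill 23/36): 75 voxels remain

voxel count = 75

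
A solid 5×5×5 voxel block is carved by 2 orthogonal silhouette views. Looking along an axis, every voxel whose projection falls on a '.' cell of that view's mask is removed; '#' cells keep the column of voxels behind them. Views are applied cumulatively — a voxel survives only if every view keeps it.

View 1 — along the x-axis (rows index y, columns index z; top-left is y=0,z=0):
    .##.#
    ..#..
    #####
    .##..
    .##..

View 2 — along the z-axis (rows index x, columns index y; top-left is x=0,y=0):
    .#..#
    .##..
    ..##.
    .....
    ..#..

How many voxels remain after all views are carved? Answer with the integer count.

|visual hull| = 21

initial block: 5^3 = 125
  1. axis=0 (YZ plane), |mask|=13  ⇒  voxels=65
  2. axis=2 (XY plane), |mask|=7  ⇒  voxels=21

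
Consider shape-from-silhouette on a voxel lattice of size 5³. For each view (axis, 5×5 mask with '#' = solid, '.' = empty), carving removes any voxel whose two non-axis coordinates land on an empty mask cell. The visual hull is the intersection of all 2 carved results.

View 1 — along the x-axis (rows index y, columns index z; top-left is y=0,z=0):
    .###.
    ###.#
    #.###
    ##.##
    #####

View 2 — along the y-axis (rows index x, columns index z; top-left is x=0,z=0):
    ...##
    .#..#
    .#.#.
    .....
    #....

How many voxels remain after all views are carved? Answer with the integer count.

start: 5×5×5 = 125 voxels
V1 x: intersect with YZ mask (20 set) -- 100 left
V2 y: intersect with XZ mask (7 set) -- 28 left

|visual hull| = 28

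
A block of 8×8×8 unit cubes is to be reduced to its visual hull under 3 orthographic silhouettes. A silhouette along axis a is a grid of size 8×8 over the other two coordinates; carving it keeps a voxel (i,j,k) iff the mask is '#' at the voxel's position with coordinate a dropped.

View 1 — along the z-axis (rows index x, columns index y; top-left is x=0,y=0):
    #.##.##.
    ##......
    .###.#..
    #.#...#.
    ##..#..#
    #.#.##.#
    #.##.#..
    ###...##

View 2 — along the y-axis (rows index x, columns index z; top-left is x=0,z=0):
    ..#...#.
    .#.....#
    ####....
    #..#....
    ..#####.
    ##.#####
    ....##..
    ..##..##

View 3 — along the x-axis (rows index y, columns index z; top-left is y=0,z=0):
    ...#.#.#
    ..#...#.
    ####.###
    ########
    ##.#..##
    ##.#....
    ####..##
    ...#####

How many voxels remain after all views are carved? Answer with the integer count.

|visual hull| = 75

full grid |V| = 512
carve view 1 (along z, XY-mask fill 32/64): 256 voxels remain
carve view 2 (along y, XZ-mask fill 28/64): 119 voxels remain
carve view 3 (along x, YZ-mask fill 39/64): 75 voxels remain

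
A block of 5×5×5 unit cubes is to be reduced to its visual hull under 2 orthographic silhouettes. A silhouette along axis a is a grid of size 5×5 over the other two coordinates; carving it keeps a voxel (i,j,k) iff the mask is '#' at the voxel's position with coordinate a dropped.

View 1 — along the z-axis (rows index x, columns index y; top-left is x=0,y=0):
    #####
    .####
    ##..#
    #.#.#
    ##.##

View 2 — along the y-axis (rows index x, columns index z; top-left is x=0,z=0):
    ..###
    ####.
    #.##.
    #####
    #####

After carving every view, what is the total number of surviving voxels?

remaining voxels: 75

full grid |V| = 125
  1. axis=2 (XY plane), |mask|=19  ⇒  voxels=95
  2. axis=1 (XZ plane), |mask|=20  ⇒  voxels=75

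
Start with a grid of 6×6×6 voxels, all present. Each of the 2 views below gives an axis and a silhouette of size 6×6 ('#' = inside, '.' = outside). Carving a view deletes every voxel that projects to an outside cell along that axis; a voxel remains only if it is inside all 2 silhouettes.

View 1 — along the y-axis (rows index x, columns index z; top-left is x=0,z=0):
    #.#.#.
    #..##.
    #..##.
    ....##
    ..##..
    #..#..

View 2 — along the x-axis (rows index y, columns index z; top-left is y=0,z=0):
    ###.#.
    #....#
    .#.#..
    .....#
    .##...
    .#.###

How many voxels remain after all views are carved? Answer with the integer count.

remaining voxels: 31

before carving: 216 voxels (6×6×6)
V1 y: intersect with XZ mask (15 set) -- 90 left
V2 x: intersect with YZ mask (15 set) -- 31 left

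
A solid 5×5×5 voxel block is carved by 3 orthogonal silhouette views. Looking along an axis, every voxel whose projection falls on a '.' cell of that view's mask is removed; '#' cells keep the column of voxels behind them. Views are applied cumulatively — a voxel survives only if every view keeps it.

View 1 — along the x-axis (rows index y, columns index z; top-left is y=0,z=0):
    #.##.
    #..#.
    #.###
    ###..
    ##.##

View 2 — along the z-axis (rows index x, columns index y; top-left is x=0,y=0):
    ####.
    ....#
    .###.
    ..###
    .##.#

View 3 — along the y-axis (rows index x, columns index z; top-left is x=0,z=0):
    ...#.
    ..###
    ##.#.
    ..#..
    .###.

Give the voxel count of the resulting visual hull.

remaining voxels: 18

start: 5×5×5 = 125 voxels
V1 x: intersect with YZ mask (16 set) -- 80 left
V2 z: intersect with XY mask (14 set) -- 46 left
V3 y: intersect with XZ mask (11 set) -- 18 left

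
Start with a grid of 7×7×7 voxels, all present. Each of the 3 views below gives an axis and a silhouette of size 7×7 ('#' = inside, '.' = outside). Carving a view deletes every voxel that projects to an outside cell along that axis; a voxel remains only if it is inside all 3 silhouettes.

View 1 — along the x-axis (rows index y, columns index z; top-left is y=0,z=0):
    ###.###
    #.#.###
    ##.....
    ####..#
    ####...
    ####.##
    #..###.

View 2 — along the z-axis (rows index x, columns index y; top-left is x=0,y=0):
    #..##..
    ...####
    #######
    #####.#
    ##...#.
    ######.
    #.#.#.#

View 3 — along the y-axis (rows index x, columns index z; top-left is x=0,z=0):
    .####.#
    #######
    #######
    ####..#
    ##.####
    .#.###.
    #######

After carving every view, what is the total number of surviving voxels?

start: 7×7×7 = 343 voxels
after view 1 [x-axis, 32 of 49 cells solid] → remaining = 224
after view 2 [z-axis, 33 of 49 cells solid] → remaining = 153
after view 3 [y-axis, 41 of 49 cells solid] → remaining = 125

remaining voxels: 125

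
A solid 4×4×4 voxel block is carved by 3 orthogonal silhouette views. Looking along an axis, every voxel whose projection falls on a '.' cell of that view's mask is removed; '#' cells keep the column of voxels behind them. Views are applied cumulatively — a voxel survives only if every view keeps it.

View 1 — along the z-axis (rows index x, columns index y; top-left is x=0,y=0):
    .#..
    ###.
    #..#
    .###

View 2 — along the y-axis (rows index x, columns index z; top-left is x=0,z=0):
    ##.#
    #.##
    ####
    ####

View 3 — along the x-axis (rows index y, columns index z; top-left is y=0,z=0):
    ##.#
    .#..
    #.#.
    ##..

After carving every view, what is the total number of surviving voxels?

|visual hull| = 15

before carving: 64 voxels (4×4×4)
[1] z-view keeps 9 columns → grid now 36
[2] y-view keeps 14 columns → grid now 32
[3] x-view keeps 8 columns → grid now 15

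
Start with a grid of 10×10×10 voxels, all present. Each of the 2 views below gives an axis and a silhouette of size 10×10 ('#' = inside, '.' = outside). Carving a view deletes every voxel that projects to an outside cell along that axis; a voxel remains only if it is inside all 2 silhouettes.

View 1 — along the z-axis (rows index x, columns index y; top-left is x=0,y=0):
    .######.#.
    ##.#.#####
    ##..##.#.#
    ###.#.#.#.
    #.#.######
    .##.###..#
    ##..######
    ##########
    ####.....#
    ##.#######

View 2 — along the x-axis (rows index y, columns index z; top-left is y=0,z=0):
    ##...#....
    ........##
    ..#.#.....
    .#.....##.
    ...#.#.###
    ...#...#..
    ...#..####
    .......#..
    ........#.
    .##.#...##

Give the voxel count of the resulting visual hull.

initial block: 10^3 = 1000
step 1: project along z, AND mask (73/100) → |grid| = 730
step 2: project along x, AND mask (29/100) → |grid| = 218

218 voxels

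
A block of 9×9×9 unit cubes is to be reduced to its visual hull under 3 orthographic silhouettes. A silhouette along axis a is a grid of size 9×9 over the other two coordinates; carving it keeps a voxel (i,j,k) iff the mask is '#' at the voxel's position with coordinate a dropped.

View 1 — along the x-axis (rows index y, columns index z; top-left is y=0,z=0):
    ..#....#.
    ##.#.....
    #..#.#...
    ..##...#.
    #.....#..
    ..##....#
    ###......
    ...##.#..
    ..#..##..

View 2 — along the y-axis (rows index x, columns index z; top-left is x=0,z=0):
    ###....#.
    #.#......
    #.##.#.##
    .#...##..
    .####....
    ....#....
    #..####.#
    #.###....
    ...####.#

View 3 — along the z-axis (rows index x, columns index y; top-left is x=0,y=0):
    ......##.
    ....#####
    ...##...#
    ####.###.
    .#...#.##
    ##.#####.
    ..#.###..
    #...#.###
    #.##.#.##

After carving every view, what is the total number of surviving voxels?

voxel count = 51

full grid |V| = 729
step 1: project along x, AND mask (25/81) → |grid| = 225
step 2: project along y, AND mask (35/81) → |grid| = 105
step 3: project along z, AND mask (43/81) → |grid| = 51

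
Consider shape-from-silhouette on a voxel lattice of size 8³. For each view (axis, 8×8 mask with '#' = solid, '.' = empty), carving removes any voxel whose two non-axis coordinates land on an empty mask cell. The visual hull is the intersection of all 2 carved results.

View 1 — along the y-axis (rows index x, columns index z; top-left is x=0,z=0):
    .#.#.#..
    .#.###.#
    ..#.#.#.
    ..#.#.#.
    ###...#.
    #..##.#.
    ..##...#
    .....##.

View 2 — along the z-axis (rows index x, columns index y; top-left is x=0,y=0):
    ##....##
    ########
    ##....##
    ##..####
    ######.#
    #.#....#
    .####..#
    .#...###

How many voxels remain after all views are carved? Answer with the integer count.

initial block: 8^3 = 512
carve view 1 (along y, XZ-mask fill 27/64): 216 voxels remain
carve view 2 (along z, XY-mask fill 41/64): 145 voxels remain

voxel count = 145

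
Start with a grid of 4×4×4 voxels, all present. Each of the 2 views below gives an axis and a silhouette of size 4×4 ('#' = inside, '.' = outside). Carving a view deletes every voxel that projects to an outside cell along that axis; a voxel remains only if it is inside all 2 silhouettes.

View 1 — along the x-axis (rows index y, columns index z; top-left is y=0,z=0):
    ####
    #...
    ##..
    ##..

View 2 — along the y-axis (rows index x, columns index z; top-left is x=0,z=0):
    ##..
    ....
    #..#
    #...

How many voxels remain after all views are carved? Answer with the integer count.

|visual hull| = 16

before carving: 64 voxels (4×4×4)
after view 1 [x-axis, 9 of 16 cells solid] → remaining = 36
after view 2 [y-axis, 5 of 16 cells solid] → remaining = 16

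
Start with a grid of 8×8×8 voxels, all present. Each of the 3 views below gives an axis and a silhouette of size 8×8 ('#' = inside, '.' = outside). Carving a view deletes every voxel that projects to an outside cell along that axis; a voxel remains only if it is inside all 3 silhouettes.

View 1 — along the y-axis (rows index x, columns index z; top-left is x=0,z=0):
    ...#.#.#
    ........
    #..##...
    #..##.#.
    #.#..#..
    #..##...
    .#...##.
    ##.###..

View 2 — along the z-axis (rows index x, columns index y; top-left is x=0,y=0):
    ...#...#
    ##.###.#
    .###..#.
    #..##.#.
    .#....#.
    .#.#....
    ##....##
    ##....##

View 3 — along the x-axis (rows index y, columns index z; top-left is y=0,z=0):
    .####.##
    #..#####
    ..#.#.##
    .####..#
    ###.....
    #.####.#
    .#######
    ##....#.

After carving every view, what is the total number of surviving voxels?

before carving: 512 voxels (8×8×8)
step 1: project along y, AND mask (24/64) → |grid| = 192
step 2: project along z, AND mask (28/64) → |grid| = 78
step 3: project along x, AND mask (40/64) → |grid| = 50

remaining voxels: 50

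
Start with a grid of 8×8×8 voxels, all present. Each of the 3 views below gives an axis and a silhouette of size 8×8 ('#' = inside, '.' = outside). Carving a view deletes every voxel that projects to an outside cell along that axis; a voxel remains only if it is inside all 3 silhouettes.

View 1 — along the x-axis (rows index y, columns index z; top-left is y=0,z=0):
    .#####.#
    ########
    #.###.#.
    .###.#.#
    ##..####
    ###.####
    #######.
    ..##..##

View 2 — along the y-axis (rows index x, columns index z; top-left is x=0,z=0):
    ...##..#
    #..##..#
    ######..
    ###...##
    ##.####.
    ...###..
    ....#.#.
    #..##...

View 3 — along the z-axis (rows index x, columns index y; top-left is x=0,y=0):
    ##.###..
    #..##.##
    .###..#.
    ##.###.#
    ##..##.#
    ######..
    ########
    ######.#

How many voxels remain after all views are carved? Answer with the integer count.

start: 8×8×8 = 512 voxels
carve view 1 (along x, YZ-mask fill 48/64): 384 voxels remain
carve view 2 (along y, XZ-mask fill 32/64): 189 voxels remain
carve view 3 (along z, XY-mask fill 46/64): 130 voxels remain

remaining voxels: 130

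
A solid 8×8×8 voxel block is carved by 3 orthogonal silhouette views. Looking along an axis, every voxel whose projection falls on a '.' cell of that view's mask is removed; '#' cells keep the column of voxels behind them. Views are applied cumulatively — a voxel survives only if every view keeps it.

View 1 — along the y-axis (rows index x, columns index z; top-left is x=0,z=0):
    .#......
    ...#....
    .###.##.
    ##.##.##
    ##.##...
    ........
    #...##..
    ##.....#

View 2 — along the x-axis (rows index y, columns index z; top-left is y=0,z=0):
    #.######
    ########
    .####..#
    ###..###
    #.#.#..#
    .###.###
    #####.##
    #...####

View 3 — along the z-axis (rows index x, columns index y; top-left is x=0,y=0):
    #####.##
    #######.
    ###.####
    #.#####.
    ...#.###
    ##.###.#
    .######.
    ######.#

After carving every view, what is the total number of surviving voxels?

voxel count = 96

before carving: 512 voxels (8×8×8)
V1 y: intersect with XZ mask (23 set) -- 184 left
V2 x: intersect with YZ mask (48 set) -- 132 left
V3 z: intersect with XY mask (50 set) -- 96 left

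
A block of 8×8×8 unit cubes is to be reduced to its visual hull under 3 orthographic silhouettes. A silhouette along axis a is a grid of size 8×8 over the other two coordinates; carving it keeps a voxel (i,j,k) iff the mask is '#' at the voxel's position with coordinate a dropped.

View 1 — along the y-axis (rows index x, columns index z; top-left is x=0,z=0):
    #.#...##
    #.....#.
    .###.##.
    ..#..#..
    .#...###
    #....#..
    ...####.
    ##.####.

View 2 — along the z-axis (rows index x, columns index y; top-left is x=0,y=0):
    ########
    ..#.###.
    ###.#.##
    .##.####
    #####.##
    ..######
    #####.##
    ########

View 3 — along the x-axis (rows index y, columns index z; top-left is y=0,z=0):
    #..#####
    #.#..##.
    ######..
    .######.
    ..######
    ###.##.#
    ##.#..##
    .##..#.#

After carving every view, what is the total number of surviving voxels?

initial block: 8^3 = 512
  1. axis=1 (XZ plane), |mask|=29  ⇒  voxels=232
  2. axis=2 (XY plane), |mask|=52  ⇒  voxels=198
  3. axis=0 (YZ plane), |mask|=43  ⇒  voxels=135

voxel count = 135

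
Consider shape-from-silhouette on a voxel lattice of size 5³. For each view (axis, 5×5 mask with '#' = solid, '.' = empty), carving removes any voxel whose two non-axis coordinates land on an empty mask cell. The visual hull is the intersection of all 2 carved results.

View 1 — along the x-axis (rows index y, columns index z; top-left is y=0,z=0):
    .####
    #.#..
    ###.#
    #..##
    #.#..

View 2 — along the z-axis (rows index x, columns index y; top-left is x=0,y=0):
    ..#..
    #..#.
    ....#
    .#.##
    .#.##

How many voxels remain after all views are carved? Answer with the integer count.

voxel count = 27

before carving: 125 voxels (5×5×5)
carve view 1 (along x, YZ-mask fill 15/25): 75 voxels remain
carve view 2 (along z, XY-mask fill 10/25): 27 voxels remain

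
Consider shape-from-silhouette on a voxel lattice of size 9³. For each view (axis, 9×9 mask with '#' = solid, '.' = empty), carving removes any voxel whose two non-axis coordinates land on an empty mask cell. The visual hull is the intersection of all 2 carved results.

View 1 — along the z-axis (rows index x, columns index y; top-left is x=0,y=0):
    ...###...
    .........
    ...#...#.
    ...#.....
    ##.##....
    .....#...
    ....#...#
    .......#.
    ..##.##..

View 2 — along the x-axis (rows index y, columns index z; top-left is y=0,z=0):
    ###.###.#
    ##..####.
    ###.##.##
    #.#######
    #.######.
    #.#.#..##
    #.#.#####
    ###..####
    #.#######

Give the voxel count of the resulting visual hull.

before carving: 729 voxels (9×9×9)
carve view 1 (along z, XY-mask fill 18/81): 162 voxels remain
carve view 2 (along x, YZ-mask fill 62/81): 125 voxels remain

voxel count = 125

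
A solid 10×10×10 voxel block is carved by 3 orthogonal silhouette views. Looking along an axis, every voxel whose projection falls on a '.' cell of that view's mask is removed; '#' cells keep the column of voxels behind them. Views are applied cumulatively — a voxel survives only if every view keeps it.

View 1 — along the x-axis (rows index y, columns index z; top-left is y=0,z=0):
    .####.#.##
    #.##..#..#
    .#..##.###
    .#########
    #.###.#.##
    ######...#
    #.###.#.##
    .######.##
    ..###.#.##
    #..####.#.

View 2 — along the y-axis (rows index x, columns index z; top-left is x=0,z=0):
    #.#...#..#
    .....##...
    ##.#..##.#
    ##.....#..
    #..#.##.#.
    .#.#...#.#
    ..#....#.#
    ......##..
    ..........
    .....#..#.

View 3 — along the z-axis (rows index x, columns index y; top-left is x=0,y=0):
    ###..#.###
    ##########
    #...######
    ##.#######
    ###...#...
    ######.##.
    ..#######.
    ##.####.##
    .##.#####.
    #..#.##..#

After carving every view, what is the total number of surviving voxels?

start: 10×10×10 = 1000 voxels
carve view 1 (along x, YZ-mask fill 68/100): 680 voxels remain
carve view 2 (along y, XZ-mask fill 31/100): 195 voxels remain
carve view 3 (along z, XY-mask fill 72/100): 132 voxels remain

132 voxels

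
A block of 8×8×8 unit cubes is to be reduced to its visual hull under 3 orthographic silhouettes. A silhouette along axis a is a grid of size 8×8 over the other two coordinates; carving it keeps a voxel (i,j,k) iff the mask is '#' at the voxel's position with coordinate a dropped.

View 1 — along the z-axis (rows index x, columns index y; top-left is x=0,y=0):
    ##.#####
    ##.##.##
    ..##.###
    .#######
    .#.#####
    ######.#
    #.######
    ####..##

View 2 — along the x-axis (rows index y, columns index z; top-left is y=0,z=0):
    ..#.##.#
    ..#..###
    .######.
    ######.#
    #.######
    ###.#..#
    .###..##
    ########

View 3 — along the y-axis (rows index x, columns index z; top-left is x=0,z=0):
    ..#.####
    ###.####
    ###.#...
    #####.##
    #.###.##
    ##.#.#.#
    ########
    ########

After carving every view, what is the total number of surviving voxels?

remaining voxels: 241

full grid |V| = 512
  1. axis=2 (XY plane), |mask|=51  ⇒  voxels=408
  2. axis=0 (YZ plane), |mask|=46  ⇒  voxels=301
  3. axis=1 (XZ plane), |mask|=50  ⇒  voxels=241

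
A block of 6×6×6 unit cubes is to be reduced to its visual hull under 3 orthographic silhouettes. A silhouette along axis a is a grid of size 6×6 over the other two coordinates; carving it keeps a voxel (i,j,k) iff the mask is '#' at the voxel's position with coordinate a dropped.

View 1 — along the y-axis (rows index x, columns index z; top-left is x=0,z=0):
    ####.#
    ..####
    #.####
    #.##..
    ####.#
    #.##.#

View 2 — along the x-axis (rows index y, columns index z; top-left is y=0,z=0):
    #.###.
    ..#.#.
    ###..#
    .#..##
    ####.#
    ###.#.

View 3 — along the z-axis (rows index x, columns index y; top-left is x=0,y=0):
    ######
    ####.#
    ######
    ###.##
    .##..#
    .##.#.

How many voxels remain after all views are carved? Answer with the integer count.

|visual hull| = 74

full grid |V| = 216
carve view 1 (along y, XZ-mask fill 26/36): 156 voxels remain
carve view 2 (along x, YZ-mask fill 22/36): 93 voxels remain
carve view 3 (along z, XY-mask fill 28/36): 74 voxels remain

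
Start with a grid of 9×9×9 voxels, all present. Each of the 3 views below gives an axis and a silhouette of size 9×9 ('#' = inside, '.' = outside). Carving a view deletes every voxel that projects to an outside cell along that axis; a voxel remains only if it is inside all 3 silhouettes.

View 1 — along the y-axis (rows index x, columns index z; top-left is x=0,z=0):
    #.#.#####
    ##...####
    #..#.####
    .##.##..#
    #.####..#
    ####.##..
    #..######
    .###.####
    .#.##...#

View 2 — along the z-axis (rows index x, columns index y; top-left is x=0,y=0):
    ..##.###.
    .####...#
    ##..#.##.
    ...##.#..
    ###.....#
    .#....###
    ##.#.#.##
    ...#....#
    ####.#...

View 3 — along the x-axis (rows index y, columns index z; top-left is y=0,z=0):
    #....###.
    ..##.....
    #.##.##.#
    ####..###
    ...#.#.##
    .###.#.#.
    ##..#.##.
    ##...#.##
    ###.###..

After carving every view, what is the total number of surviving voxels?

remaining voxels: 125

before carving: 729 voxels (9×9×9)
step 1: project along y, AND mask (54/81) → |grid| = 486
step 2: project along z, AND mask (39/81) → |grid| = 234
step 3: project along x, AND mask (44/81) → |grid| = 125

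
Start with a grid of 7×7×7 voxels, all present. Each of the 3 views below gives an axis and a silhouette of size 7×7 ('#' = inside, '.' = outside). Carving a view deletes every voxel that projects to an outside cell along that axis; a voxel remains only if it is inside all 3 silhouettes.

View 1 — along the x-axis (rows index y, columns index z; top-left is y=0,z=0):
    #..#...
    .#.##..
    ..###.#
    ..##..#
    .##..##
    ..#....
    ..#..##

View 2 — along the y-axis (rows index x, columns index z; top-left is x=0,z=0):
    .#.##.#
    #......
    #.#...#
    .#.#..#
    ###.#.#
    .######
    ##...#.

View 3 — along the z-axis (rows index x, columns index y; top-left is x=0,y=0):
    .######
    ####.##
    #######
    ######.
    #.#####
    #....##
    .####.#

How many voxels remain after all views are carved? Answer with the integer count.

remaining voxels: 52

before carving: 343 voxels (7×7×7)
[1] x-view keeps 20 columns → grid now 140
[2] y-view keeps 25 columns → grid now 71
[3] z-view keeps 39 columns → grid now 52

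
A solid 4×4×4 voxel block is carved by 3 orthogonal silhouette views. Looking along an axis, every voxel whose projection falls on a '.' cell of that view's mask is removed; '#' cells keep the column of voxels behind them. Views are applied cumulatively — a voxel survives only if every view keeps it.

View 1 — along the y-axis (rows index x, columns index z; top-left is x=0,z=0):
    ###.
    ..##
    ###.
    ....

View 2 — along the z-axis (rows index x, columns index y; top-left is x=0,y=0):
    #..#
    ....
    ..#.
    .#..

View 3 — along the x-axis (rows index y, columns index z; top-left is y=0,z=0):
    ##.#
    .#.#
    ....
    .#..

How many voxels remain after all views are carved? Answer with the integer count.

3 voxels

initial block: 4^3 = 64
[1] y-view keeps 8 columns → grid now 32
[2] z-view keeps 4 columns → grid now 9
[3] x-view keeps 6 columns → grid now 3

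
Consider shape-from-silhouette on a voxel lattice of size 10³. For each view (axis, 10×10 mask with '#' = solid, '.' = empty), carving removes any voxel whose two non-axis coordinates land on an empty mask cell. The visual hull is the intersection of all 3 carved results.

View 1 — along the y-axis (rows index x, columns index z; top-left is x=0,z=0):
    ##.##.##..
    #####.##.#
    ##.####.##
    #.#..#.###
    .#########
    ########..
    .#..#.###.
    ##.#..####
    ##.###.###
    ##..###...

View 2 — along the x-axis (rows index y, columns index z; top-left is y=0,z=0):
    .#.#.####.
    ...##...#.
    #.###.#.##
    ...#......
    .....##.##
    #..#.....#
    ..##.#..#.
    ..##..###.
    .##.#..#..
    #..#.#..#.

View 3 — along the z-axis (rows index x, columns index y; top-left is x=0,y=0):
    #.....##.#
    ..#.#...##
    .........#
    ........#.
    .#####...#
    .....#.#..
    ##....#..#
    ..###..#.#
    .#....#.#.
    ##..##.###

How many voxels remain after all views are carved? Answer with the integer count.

before carving: 1000 voxels (10×10×10)
after view 1 [y-axis, 70 of 100 cells solid] → remaining = 700
after view 2 [x-axis, 41 of 100 cells solid] → remaining = 278
after view 3 [z-axis, 37 of 100 cells solid] → remaining = 100

|visual hull| = 100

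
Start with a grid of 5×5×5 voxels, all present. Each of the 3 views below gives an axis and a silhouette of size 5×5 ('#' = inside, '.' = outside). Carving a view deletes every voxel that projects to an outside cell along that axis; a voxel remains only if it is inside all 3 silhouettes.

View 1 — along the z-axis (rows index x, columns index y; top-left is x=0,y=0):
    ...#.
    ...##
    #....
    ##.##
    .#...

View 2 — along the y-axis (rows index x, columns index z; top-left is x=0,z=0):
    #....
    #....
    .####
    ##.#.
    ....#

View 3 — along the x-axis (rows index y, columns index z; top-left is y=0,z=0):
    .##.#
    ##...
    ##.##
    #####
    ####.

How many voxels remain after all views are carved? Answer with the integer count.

start: 5×5×5 = 125 voxels
step 1: project along z, AND mask (9/25) → |grid| = 45
step 2: project along y, AND mask (10/25) → |grid| = 20
step 3: project along x, AND mask (18/25) → |grid| = 15

remaining voxels: 15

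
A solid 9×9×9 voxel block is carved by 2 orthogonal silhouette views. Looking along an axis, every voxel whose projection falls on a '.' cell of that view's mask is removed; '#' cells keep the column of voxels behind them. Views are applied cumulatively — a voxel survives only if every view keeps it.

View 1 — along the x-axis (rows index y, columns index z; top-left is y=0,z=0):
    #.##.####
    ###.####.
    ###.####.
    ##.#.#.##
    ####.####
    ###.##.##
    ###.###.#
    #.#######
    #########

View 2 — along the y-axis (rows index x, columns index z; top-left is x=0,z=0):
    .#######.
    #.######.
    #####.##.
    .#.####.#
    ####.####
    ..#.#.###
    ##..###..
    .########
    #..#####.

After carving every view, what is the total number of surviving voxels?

initial block: 9^3 = 729
  1. axis=0 (YZ plane), |mask|=66  ⇒  voxels=594
  2. axis=1 (XZ plane), |mask|=59  ⇒  voxels=428

voxel count = 428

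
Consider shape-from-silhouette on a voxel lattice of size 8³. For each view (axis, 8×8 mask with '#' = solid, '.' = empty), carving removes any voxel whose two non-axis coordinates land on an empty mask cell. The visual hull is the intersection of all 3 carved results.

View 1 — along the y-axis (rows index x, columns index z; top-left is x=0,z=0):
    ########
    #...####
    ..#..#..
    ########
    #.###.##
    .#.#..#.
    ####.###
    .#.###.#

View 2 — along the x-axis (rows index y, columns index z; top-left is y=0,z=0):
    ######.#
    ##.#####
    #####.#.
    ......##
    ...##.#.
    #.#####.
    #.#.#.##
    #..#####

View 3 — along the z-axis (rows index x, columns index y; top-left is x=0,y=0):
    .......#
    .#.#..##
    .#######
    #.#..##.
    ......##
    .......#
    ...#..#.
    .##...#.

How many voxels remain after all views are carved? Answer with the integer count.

before carving: 512 voxels (8×8×8)
[1] y-view keeps 44 columns → grid now 352
[2] x-view keeps 42 columns → grid now 232
[3] z-view keeps 24 columns → grid now 80

80 voxels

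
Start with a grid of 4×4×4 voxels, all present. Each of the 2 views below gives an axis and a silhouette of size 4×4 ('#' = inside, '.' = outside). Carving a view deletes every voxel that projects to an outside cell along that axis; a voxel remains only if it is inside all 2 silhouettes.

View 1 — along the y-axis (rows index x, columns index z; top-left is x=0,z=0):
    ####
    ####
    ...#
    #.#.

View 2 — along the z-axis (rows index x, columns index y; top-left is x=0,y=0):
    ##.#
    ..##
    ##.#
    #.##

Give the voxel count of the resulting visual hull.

start: 4×4×4 = 64 voxels
carve view 1 (along y, XZ-mask fill 11/16): 44 voxels remain
carve view 2 (along z, XY-mask fill 11/16): 29 voxels remain

voxel count = 29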